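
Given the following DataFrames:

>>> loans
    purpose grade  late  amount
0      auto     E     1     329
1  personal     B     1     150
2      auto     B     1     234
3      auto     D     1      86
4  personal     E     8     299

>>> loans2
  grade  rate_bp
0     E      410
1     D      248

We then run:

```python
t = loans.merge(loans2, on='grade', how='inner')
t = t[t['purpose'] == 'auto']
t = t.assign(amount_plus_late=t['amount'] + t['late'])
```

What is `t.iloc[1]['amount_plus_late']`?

87

merge on 'grade' (how='inner') → 3 rows:
    purpose grade  late  amount  rate_bp
0      auto     E     1     329      410
1      auto     D     1      86      248
2  personal     E     8     299      410
filter rows where purpose == 'auto':
  purpose grade  late  amount  rate_bp
0    auto     E     1     329      410
1    auto     D     1      86      248
add column amount_plus_late = t['amount'] + t['late']:
  purpose grade  late  amount  rate_bp  amount_plus_late
0    auto     E     1     329      410               330
1    auto     D     1      86      248                87
Taking the value at position 1, column 'amount_plus_late' gives 87.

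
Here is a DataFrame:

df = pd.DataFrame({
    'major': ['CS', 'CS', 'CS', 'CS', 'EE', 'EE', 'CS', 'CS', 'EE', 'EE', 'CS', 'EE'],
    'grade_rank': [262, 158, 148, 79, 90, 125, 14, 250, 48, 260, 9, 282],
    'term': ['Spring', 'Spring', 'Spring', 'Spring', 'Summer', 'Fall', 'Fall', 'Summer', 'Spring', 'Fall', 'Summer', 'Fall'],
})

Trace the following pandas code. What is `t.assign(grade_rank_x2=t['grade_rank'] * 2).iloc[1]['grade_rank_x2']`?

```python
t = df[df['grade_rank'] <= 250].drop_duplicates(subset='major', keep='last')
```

18

filter rows where grade_rank <= 250:
   major  grade_rank    term
1     CS         158  Spring
2     CS         148  Spring
3     CS          79  Spring
4     EE          90  Summer
5     EE         125    Fall
6     CS          14    Fall
7     CS         250  Summer
8     EE          48  Spring
10    CS           9  Summer
drop duplicate major (keep=last):
   major  grade_rank    term
8     EE          48  Spring
10    CS           9  Summer
add column grade_rank_x2 = t['grade_rank'] * 2:
   major  grade_rank    term  grade_rank_x2
8     EE          48  Spring             96
10    CS           9  Summer             18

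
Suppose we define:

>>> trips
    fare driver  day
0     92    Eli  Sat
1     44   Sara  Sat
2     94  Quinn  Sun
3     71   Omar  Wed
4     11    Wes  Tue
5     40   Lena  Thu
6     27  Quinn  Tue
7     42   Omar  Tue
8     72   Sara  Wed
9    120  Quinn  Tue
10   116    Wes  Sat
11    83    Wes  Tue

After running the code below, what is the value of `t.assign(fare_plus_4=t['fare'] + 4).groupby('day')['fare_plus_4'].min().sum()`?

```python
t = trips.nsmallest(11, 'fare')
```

take 11 rows with smallest fare:
    fare driver  day
4     11    Wes  Tue
6     27  Quinn  Tue
5     40   Lena  Thu
7     42   Omar  Tue
1     44   Sara  Sat
3     71   Omar  Wed
8     72   Sara  Wed
11    83    Wes  Tue
0     92    Eli  Sat
2     94  Quinn  Sun
10   116    Wes  Sat
add column fare_plus_4 = t['fare'] + 4:
    fare driver  day  fare_plus_4
4     11    Wes  Tue           15
6     27  Quinn  Tue           31
5     40   Lena  Thu           44
7     42   Omar  Tue           46
1     44   Sara  Sat           48
3     71   Omar  Wed           75
8     72   Sara  Wed           76
11    83    Wes  Tue           87
0     92    Eli  Sat           96
2     94  Quinn  Sun           98
10   116    Wes  Sat          120
group by day, min of fare_plus_4:
day
Sat    48
Sun    98
Thu    44
Tue    15
Wed    75
Name: fare_plus_4, dtype: int64
The sum of the resulting series is 280.

280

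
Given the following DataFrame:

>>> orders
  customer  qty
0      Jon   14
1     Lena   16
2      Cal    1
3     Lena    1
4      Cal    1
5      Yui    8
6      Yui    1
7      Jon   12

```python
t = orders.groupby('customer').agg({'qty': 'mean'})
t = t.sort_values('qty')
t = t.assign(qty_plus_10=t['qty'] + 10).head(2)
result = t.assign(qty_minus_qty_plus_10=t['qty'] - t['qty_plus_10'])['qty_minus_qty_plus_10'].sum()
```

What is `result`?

group by customer, mean of qty:
           qty
customer      
Cal        1.0
Jon       13.0
Lena       8.5
Yui        4.5
sort by qty:
           qty
customer      
Cal        1.0
Yui        4.5
Lena       8.5
Jon       13.0
add column qty_plus_10 = t['qty'] + 10:
           qty  qty_plus_10
customer                   
Cal        1.0         11.0
Yui        4.5         14.5
Lena       8.5         18.5
Jon       13.0         23.0
take first 2 rows:
          qty  qty_plus_10
customer                  
Cal       1.0         11.0
Yui       4.5         14.5
add column qty_minus_qty_plus_10 = t['qty'] - t['qty_plus_10']:
          qty  qty_plus_10  qty_minus_qty_plus_10
customer                                         
Cal       1.0         11.0                  -10.0
Yui       4.5         14.5                  -10.0
Then the sum of column 'qty_minus_qty_plus_10': -20.0

-20.0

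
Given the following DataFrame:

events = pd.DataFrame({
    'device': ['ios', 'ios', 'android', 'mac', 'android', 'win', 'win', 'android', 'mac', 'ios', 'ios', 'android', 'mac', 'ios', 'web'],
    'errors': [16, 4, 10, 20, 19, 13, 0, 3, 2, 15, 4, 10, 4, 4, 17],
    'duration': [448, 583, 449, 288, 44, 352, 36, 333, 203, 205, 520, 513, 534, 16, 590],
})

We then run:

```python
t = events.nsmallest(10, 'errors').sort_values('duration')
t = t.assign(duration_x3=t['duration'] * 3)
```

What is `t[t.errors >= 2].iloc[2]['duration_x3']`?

999

take 10 rows with smallest errors:
     device  errors  duration
6       win       0        36
8       mac       2       203
7   android       3       333
1       ios       4       583
10      ios       4       520
12      mac       4       534
13      ios       4        16
2   android      10       449
11  android      10       513
5       win      13       352
sort by duration:
     device  errors  duration
13      ios       4        16
6       win       0        36
8       mac       2       203
7   android       3       333
5       win      13       352
2   android      10       449
11  android      10       513
10      ios       4       520
12      mac       4       534
1       ios       4       583
add column duration_x3 = t['duration'] * 3:
     device  errors  duration  duration_x3
13      ios       4        16           48
6       win       0        36          108
8       mac       2       203          609
7   android       3       333          999
5       win      13       352         1056
2   android      10       449         1347
11  android      10       513         1539
10      ios       4       520         1560
12      mac       4       534         1602
1       ios       4       583         1749
filter rows where errors >= 2:
     device  errors  duration  duration_x3
13      ios       4        16           48
8       mac       2       203          609
7   android       3       333          999
5       win      13       352         1056
2   android      10       449         1347
11  android      10       513         1539
10      ios       4       520         1560
12      mac       4       534         1602
1       ios       4       583         1749
value at position 2, column 'duration_x3' → 999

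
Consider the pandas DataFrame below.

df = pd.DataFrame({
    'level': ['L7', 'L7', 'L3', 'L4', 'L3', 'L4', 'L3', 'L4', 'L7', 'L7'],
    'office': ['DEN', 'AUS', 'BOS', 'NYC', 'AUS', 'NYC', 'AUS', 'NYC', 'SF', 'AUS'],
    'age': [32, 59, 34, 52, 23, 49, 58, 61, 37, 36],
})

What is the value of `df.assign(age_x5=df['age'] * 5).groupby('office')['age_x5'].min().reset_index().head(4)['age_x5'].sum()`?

add column age_x5 = df['age'] * 5:
  level office  age  age_x5
0    L7    DEN   32     160
1    L7    AUS   59     295
2    L3    BOS   34     170
3    L4    NYC   52     260
4    L3    AUS   23     115
5    L4    NYC   49     245
6    L3    AUS   58     290
7    L4    NYC   61     305
8    L7     SF   37     185
9    L7    AUS   36     180
group by office, min of age_x5:
office
AUS    115
BOS    170
DEN    160
NYC    245
SF     185
Name: age_x5, dtype: int64
reset_index():
  office  age_x5
0    AUS     115
1    BOS     170
2    DEN     160
3    NYC     245
4     SF     185
take first 4 rows:
  office  age_x5
0    AUS     115
1    BOS     170
2    DEN     160
3    NYC     245
Reading off the sum of column 'age_x5', we get 690.

690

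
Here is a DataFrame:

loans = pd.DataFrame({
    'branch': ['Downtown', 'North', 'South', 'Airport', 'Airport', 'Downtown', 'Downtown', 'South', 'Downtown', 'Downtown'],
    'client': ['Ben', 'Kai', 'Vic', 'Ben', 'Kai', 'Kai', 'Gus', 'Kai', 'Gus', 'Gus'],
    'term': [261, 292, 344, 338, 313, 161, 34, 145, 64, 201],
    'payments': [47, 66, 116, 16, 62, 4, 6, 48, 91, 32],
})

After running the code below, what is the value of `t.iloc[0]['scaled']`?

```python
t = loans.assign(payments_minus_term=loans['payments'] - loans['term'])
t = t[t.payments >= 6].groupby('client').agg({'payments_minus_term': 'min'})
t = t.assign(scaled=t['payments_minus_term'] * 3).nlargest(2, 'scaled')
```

add column payments_minus_term = loans['payments'] - loans['term']:
     branch client  term  payments  payments_minus_term
0  Downtown    Ben   261        47                 -214
1     North    Kai   292        66                 -226
2     South    Vic   344       116                 -228
3   Airport    Ben   338        16                 -322
4   Airport    Kai   313        62                 -251
5  Downtown    Kai   161         4                 -157
6  Downtown    Gus    34         6                  -28
7     South    Kai   145        48                  -97
8  Downtown    Gus    64        91                   27
9  Downtown    Gus   201        32                 -169
filter rows where payments >= 6:
     branch client  term  payments  payments_minus_term
0  Downtown    Ben   261        47                 -214
1     North    Kai   292        66                 -226
2     South    Vic   344       116                 -228
3   Airport    Ben   338        16                 -322
4   Airport    Kai   313        62                 -251
6  Downtown    Gus    34         6                  -28
7     South    Kai   145        48                  -97
8  Downtown    Gus    64        91                   27
9  Downtown    Gus   201        32                 -169
group by client, min of payments_minus_term:
        payments_minus_term
client                     
Ben                    -322
Gus                    -169
Kai                    -251
Vic                    -228
add column scaled = t['payments_minus_term'] * 3:
        payments_minus_term  scaled
client                             
Ben                    -322    -966
Gus                    -169    -507
Kai                    -251    -753
Vic                    -228    -684
take 2 rows with largest scaled:
        payments_minus_term  scaled
client                             
Gus                    -169    -507
Vic                    -228    -684

-507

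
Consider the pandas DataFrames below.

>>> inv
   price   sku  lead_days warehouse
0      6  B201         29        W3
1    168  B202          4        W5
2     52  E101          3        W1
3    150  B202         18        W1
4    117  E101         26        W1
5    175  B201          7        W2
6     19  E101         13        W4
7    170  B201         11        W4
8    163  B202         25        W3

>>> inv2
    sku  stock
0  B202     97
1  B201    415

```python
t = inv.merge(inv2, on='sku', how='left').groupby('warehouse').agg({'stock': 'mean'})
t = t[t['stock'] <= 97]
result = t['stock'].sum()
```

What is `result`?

194.0

merge on 'sku' (how='left') → 9 rows:
   price   sku  lead_days warehouse  stock
0      6  B201         29        W3  415.0
1    168  B202          4        W5   97.0
2     52  E101          3        W1    NaN
3    150  B202         18        W1   97.0
4    117  E101         26        W1    NaN
5    175  B201          7        W2  415.0
6     19  E101         13        W4    NaN
7    170  B201         11        W4  415.0
8    163  B202         25        W3   97.0
group by warehouse, mean of stock:
           stock
warehouse       
W1          97.0
W2         415.0
W3         256.0
W4         415.0
W5          97.0
filter rows where stock <= 97:
           stock
warehouse       
W1          97.0
W5          97.0
Finally, sum of column 'stock' = 194.0.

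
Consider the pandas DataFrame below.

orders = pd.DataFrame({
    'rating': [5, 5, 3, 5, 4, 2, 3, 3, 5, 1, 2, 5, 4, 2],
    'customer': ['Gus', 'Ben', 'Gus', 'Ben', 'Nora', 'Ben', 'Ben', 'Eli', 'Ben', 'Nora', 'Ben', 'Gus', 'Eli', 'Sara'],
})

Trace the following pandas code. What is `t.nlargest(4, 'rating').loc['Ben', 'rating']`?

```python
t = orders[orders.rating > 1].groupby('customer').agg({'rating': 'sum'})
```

22

filter rows where rating > 1:
    rating customer
0        5      Gus
1        5      Ben
2        3      Gus
3        5      Ben
4        4     Nora
5        2      Ben
6        3      Ben
7        3      Eli
8        5      Ben
10       2      Ben
11       5      Gus
12       4      Eli
13       2     Sara
group by customer, sum of rating:
          rating
customer        
Ben           22
Eli            7
Gus           13
Nora           4
Sara           2
take 4 rows with largest rating:
          rating
customer        
Ben           22
Gus           13
Eli            7
Nora           4
Hence 22.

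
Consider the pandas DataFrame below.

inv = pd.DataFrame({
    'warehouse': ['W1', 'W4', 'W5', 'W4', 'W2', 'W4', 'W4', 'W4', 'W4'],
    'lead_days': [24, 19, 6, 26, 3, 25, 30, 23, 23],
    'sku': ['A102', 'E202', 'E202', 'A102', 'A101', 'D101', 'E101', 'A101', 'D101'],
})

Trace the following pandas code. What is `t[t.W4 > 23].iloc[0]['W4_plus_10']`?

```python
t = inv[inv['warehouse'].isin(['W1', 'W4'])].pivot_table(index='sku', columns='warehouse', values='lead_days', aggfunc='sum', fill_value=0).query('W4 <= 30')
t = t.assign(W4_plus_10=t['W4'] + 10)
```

filter rows where warehouse in ['W1', 'W4']:
  warehouse  lead_days   sku
0        W1         24  A102
1        W4         19  E202
3        W4         26  A102
5        W4         25  D101
6        W4         30  E101
7        W4         23  A101
8        W4         23  D101
pivot: rows=sku, cols=warehouse, sum(lead_days):
warehouse  W1  W4
sku              
A101        0  23
A102       24  26
D101        0  48
E101        0  30
E202        0  19
filter rows where W4 <= 30:
warehouse  W1  W4
sku              
A101        0  23
A102       24  26
E101        0  30
E202        0  19
add column W4_plus_10 = t['W4'] + 10:
warehouse  W1  W4  W4_plus_10
sku                          
A101        0  23          33
A102       24  26          36
E101        0  30          40
E202        0  19          29
filter rows where W4 > 23:
warehouse  W1  W4  W4_plus_10
sku                          
A102       24  26          36
E101        0  30          40
Taking the value at position 0, column 'W4_plus_10' gives 36.

36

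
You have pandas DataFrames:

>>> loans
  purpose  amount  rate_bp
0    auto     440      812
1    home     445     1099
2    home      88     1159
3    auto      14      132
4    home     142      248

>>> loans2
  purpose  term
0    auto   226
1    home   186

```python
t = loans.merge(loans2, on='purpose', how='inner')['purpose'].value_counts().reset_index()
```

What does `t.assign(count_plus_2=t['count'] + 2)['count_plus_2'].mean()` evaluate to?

4.5

merge on 'purpose' (how='inner') → 5 rows:
  purpose  amount  rate_bp  term
0    auto     440      812   226
1    home     445     1099   186
2    home      88     1159   186
3    auto      14      132   226
4    home     142      248   186
value_counts of purpose:
purpose
home    3
auto    2
Name: count, dtype: int64
reset_index():
  purpose  count
0    home      3
1    auto      2
add column count_plus_2 = t['count'] + 2:
  purpose  count  count_plus_2
0    home      3             5
1    auto      2             4
So mean() = 4.5.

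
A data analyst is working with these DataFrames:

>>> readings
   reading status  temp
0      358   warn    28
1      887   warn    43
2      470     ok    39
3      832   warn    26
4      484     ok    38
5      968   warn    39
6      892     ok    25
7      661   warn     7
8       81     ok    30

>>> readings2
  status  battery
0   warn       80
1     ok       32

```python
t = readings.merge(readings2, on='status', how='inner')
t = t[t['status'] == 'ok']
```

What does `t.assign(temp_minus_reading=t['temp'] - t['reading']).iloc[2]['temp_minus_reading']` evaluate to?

-867

merge on 'status' (how='inner') → 9 rows:
   reading status  temp  battery
0      358   warn    28       80
1      887   warn    43       80
2      470     ok    39       32
3      832   warn    26       80
4      484     ok    38       32
5      968   warn    39       80
6      892     ok    25       32
7      661   warn     7       80
8       81     ok    30       32
filter rows where status == 'ok':
   reading status  temp  battery
2      470     ok    39       32
4      484     ok    38       32
6      892     ok    25       32
8       81     ok    30       32
add column temp_minus_reading = t['temp'] - t['reading']:
   reading status  temp  battery  temp_minus_reading
2      470     ok    39       32                -431
4      484     ok    38       32                -446
6      892     ok    25       32                -867
8       81     ok    30       32                 -51
Finally, value at position 2, column 'temp_minus_reading' = -867.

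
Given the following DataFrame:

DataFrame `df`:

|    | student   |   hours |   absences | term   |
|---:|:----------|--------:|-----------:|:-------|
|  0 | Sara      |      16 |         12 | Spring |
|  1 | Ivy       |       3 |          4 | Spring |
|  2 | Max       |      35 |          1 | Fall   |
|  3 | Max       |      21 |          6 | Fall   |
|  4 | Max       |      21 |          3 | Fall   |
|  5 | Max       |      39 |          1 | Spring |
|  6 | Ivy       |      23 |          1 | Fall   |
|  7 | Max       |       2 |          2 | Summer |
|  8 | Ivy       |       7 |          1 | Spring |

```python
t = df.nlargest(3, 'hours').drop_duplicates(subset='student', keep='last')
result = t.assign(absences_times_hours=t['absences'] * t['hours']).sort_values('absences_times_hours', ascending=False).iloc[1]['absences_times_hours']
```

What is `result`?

23

take 3 rows with largest hours:
  student  hours  absences    term
5     Max     39         1  Spring
2     Max     35         1    Fall
6     Ivy     23         1    Fall
drop duplicate student (keep=last):
  student  hours  absences  term
2     Max     35         1  Fall
6     Ivy     23         1  Fall
add column absences_times_hours = t['absences'] * t['hours']:
  student  hours  absences  term  absences_times_hours
2     Max     35         1  Fall                    35
6     Ivy     23         1  Fall                    23
sort by absences_times_hours descending:
  student  hours  absences  term  absences_times_hours
2     Max     35         1  Fall                    35
6     Ivy     23         1  Fall                    23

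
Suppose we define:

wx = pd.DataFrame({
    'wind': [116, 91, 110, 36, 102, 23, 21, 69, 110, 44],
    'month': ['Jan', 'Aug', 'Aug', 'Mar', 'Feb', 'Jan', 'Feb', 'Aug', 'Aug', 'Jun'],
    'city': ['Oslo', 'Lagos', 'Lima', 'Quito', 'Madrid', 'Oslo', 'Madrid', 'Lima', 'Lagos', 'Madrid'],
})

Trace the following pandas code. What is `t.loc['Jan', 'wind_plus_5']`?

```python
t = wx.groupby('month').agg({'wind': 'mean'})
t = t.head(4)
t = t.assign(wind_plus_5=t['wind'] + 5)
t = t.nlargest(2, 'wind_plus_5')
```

group by month, mean of wind:
       wind
month      
Aug    95.0
Feb    61.5
Jan    69.5
Jun    44.0
Mar    36.0
take first 4 rows:
       wind
month      
Aug    95.0
Feb    61.5
Jan    69.5
Jun    44.0
add column wind_plus_5 = t['wind'] + 5:
       wind  wind_plus_5
month                   
Aug    95.0        100.0
Feb    61.5         66.5
Jan    69.5         74.5
Jun    44.0         49.0
take 2 rows with largest wind_plus_5:
       wind  wind_plus_5
month                   
Aug    95.0        100.0
Jan    69.5         74.5
Finally, value at row 'Jan', column 'wind_plus_5' = 74.5.

74.5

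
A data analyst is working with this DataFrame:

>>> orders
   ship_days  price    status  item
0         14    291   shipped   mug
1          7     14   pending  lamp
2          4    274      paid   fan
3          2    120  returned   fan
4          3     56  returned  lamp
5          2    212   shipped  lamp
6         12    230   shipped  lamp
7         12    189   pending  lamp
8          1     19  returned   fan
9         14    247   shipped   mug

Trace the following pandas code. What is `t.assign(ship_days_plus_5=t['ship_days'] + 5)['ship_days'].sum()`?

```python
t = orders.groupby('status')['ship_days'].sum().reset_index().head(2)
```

23

group by status, sum of ship_days:
status
paid         4
pending     19
returned     6
shipped     42
Name: ship_days, dtype: int64
reset_index():
     status  ship_days
0      paid          4
1   pending         19
2  returned          6
3   shipped         42
take first 2 rows:
    status  ship_days
0     paid          4
1  pending         19
add column ship_days_plus_5 = t['ship_days'] + 5:
    status  ship_days  ship_days_plus_5
0     paid          4                 9
1  pending         19                24
The sum of column 'ship_days' is 23.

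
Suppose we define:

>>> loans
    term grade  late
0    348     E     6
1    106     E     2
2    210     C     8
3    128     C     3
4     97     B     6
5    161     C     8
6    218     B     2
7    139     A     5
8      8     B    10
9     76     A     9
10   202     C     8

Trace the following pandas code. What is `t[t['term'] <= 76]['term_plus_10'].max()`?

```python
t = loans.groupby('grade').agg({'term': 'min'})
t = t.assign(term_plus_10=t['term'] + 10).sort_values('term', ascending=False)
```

86

group by grade, min of term:
       term
grade      
A        76
B         8
C       128
E       106
add column term_plus_10 = t['term'] + 10:
       term  term_plus_10
grade                    
A        76            86
B         8            18
C       128           138
E       106           116
sort by term descending:
       term  term_plus_10
grade                    
C       128           138
E       106           116
A        76            86
B         8            18
filter rows where term <= 76:
       term  term_plus_10
grade                    
A        76            86
B         8            18
Reading off the max of column 'term_plus_10', we get 86.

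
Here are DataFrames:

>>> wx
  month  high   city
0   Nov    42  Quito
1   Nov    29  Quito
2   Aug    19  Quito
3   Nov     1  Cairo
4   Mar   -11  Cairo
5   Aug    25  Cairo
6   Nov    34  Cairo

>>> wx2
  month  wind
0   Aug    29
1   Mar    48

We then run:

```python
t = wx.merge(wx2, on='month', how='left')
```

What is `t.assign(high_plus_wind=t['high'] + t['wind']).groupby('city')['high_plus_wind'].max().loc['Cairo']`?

merge on 'month' (how='left') → 7 rows:
  month  high   city  wind
0   Nov    42  Quito   NaN
1   Nov    29  Quito   NaN
2   Aug    19  Quito  29.0
3   Nov     1  Cairo   NaN
4   Mar   -11  Cairo  48.0
5   Aug    25  Cairo  29.0
6   Nov    34  Cairo   NaN
add column high_plus_wind = t['high'] + t['wind']:
  month  high   city  wind  high_plus_wind
0   Nov    42  Quito   NaN             NaN
1   Nov    29  Quito   NaN             NaN
2   Aug    19  Quito  29.0            48.0
3   Nov     1  Cairo   NaN             NaN
4   Mar   -11  Cairo  48.0            37.0
5   Aug    25  Cairo  29.0            54.0
6   Nov    34  Cairo   NaN             NaN
group by city, max of high_plus_wind:
city
Cairo    54.0
Quito    48.0
Name: high_plus_wind, dtype: float64

54.0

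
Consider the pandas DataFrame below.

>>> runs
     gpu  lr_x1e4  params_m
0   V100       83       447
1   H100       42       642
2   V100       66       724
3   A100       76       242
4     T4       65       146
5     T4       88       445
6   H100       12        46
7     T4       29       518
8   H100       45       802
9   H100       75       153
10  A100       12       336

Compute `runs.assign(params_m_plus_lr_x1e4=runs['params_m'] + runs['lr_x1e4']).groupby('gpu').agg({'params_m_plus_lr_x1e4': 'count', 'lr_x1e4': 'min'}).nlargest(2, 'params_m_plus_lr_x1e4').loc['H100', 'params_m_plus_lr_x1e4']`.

add column params_m_plus_lr_x1e4 = runs['params_m'] + runs['lr_x1e4']:
     gpu  lr_x1e4  params_m  params_m_plus_lr_x1e4
0   V100       83       447                    530
1   H100       42       642                    684
2   V100       66       724                    790
3   A100       76       242                    318
4     T4       65       146                    211
5     T4       88       445                    533
6   H100       12        46                     58
7     T4       29       518                    547
8   H100       45       802                    847
9   H100       75       153                    228
10  A100       12       336                    348
group by gpu: count(params_m_plus_lr_x1e4), min(lr_x1e4):
      params_m_plus_lr_x1e4  lr_x1e4
gpu                                 
A100                      2       12
H100                      4       12
T4                        3       29
V100                      2       66
take 2 rows with largest params_m_plus_lr_x1e4:
      params_m_plus_lr_x1e4  lr_x1e4
gpu                                 
H100                      4       12
T4                        3       29

4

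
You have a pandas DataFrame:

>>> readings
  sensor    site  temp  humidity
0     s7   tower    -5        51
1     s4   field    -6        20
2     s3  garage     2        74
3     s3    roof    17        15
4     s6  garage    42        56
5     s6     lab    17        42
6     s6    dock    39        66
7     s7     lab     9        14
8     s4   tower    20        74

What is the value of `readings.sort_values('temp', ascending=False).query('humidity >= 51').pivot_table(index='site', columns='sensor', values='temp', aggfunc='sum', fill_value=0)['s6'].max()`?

sort by temp descending:
  sensor    site  temp  humidity
4     s6  garage    42        56
6     s6    dock    39        66
8     s4   tower    20        74
3     s3    roof    17        15
5     s6     lab    17        42
7     s7     lab     9        14
2     s3  garage     2        74
0     s7   tower    -5        51
1     s4   field    -6        20
filter rows where humidity >= 51:
  sensor    site  temp  humidity
4     s6  garage    42        56
6     s6    dock    39        66
8     s4   tower    20        74
2     s3  garage     2        74
0     s7   tower    -5        51
pivot: rows=site, cols=sensor, sum(temp):
sensor  s3  s4  s6  s7
site                  
dock     0   0  39   0
garage   2   0  42   0
tower    0  20   0  -5
max of column 's6' → 42

42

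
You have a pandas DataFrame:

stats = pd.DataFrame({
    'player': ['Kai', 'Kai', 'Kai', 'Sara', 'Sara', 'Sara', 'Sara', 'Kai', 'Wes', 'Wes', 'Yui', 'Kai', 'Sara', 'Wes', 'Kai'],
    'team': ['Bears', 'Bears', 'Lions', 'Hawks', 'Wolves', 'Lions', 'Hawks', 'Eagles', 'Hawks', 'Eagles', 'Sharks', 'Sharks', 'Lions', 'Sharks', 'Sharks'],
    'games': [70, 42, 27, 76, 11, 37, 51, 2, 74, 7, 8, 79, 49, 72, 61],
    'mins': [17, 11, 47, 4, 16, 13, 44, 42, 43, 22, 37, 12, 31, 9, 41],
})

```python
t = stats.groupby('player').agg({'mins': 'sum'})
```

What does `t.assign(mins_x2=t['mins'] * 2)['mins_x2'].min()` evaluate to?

group by player, sum of mins:
        mins
player      
Kai      170
Sara     108
Wes       74
Yui       37
add column mins_x2 = t['mins'] * 2:
        mins  mins_x2
player               
Kai      170      340
Sara     108      216
Wes       74      148
Yui       37       74
min of column 'mins_x2' → 74

74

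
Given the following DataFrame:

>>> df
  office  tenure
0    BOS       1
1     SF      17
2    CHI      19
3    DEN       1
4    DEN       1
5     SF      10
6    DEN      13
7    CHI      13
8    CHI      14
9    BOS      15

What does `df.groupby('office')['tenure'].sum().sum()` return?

104

group by office, sum of tenure:
office
BOS    16
CHI    46
DEN    15
SF     27
Name: tenure, dtype: int64
The sum of the resulting series is 104.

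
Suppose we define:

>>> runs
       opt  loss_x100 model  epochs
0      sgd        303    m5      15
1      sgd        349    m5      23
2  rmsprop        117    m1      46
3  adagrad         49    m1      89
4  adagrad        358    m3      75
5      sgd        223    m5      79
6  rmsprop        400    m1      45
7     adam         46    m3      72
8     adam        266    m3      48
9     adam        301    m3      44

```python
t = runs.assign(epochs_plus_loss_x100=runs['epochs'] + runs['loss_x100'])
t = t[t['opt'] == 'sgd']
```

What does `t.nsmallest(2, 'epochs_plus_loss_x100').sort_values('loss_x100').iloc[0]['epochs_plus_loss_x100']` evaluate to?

add column epochs_plus_loss_x100 = runs['epochs'] + runs['loss_x100']:
       opt  loss_x100 model  epochs  epochs_plus_loss_x100
0      sgd        303    m5      15                    318
1      sgd        349    m5      23                    372
2  rmsprop        117    m1      46                    163
3  adagrad         49    m1      89                    138
4  adagrad        358    m3      75                    433
5      sgd        223    m5      79                    302
6  rmsprop        400    m1      45                    445
7     adam         46    m3      72                    118
8     adam        266    m3      48                    314
9     adam        301    m3      44                    345
filter rows where opt == 'sgd':
   opt  loss_x100 model  epochs  epochs_plus_loss_x100
0  sgd        303    m5      15                    318
1  sgd        349    m5      23                    372
5  sgd        223    m5      79                    302
take 2 rows with smallest epochs_plus_loss_x100:
   opt  loss_x100 model  epochs  epochs_plus_loss_x100
5  sgd        223    m5      79                    302
0  sgd        303    m5      15                    318
sort by loss_x100:
   opt  loss_x100 model  epochs  epochs_plus_loss_x100
5  sgd        223    m5      79                    302
0  sgd        303    m5      15                    318
Then the value at position 0, column 'epochs_plus_loss_x100': 302

302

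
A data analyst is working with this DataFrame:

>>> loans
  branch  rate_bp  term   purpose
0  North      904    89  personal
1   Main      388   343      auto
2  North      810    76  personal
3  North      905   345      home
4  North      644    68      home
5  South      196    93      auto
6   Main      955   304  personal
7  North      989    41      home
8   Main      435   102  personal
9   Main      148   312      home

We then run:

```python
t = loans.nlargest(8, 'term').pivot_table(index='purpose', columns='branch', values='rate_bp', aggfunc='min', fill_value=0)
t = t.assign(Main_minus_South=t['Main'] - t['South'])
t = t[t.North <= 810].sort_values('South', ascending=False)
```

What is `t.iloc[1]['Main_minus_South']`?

take 8 rows with largest term:
  branch  rate_bp  term   purpose
3  North      905   345      home
1   Main      388   343      auto
9   Main      148   312      home
6   Main      955   304  personal
8   Main      435   102  personal
5  South      196    93      auto
0  North      904    89  personal
2  North      810    76  personal
pivot: rows=purpose, cols=branch, min(rate_bp):
branch    Main  North  South
purpose                     
auto       388      0    196
home       148    905      0
personal   435    810      0
add column Main_minus_South = t['Main'] - t['South']:
branch    Main  North  South  Main_minus_South
purpose                                       
auto       388      0    196               192
home       148    905      0               148
personal   435    810      0               435
filter rows where North <= 810:
branch    Main  North  South  Main_minus_South
purpose                                       
auto       388      0    196               192
personal   435    810      0               435
sort by South descending:
branch    Main  North  South  Main_minus_South
purpose                                       
auto       388      0    196               192
personal   435    810      0               435
The value at position 1, column 'Main_minus_South' is 435.

435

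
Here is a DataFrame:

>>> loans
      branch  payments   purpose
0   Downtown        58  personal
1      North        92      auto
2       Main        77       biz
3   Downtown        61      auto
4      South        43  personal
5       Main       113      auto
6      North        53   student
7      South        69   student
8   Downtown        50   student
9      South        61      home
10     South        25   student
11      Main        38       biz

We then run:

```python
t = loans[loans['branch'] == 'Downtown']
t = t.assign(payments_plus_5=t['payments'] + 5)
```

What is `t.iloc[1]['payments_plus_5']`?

filter rows where branch == 'Downtown':
     branch  payments   purpose
0  Downtown        58  personal
3  Downtown        61      auto
8  Downtown        50   student
add column payments_plus_5 = t['payments'] + 5:
     branch  payments   purpose  payments_plus_5
0  Downtown        58  personal               63
3  Downtown        61      auto               66
8  Downtown        50   student               55
Then the value at position 1, column 'payments_plus_5': 66

66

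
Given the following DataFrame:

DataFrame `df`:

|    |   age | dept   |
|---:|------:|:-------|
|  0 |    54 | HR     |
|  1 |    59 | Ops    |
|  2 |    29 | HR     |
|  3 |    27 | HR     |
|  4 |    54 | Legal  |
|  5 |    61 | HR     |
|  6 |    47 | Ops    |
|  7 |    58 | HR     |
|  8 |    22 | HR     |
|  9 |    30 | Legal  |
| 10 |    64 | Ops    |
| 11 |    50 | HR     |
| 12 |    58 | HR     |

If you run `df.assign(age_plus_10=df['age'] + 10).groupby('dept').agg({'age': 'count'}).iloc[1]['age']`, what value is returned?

2

add column age_plus_10 = df['age'] + 10:
    age   dept  age_plus_10
0    54     HR           64
1    59    Ops           69
2    29     HR           39
3    27     HR           37
4    54  Legal           64
5    61     HR           71
6    47    Ops           57
7    58     HR           68
8    22     HR           32
9    30  Legal           40
10   64    Ops           74
11   50     HR           60
12   58     HR           68
group by dept, count of age:
       age
dept      
HR       8
Legal    2
Ops      3
value at position 1, column 'age' → 2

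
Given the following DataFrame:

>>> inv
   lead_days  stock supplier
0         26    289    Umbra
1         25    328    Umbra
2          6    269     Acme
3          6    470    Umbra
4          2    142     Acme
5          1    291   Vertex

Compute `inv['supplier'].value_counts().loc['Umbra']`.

value_counts of supplier:
supplier
Umbra     3
Acme      2
Vertex    1
Name: count, dtype: int64
Reading off the value at index 'Umbra', we get 3.

3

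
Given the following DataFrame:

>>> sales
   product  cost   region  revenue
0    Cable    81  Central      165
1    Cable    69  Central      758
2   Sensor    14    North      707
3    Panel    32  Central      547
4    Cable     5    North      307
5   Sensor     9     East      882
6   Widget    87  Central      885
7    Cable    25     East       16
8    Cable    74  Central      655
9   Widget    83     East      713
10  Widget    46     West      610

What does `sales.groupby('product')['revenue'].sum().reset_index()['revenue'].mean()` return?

group by product, sum of revenue:
product
Cable     1901
Panel      547
Sensor    1589
Widget    2208
Name: revenue, dtype: int64
reset_index():
  product  revenue
0   Cable     1901
1   Panel      547
2  Sensor     1589
3  Widget     2208
So mean() = 1561.25.

1561.25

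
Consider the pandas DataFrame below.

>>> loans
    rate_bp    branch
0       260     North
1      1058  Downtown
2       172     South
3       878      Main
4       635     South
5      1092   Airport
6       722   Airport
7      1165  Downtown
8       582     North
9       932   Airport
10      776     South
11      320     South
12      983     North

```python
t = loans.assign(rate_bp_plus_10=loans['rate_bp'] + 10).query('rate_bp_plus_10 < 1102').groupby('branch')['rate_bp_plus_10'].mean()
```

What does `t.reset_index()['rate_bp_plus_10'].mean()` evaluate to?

add column rate_bp_plus_10 = loans['rate_bp'] + 10:
    rate_bp    branch  rate_bp_plus_10
0       260     North              270
1      1058  Downtown             1068
2       172     South              182
3       878      Main              888
4       635     South              645
5      1092   Airport             1102
6       722   Airport              732
7      1165  Downtown             1175
8       582     North              592
9       932   Airport              942
10      776     South              786
11      320     South              330
12      983     North              993
filter rows where rate_bp_plus_10 < 1102:
    rate_bp    branch  rate_bp_plus_10
0       260     North              270
1      1058  Downtown             1068
2       172     South              182
3       878      Main              888
4       635     South              645
6       722   Airport              732
8       582     North              592
9       932   Airport              942
10      776     South              786
11      320     South              330
12      983     North              993
group by branch, mean of rate_bp_plus_10:
branch
Airport      837.000000
Downtown    1068.000000
Main         888.000000
North        618.333333
South        485.750000
Name: rate_bp_plus_10, dtype: float64
reset_index():
     branch  rate_bp_plus_10
0   Airport       837.000000
1  Downtown      1068.000000
2      Main       888.000000
3     North       618.333333
4     South       485.750000
Hence 779.416666667.

779.416666667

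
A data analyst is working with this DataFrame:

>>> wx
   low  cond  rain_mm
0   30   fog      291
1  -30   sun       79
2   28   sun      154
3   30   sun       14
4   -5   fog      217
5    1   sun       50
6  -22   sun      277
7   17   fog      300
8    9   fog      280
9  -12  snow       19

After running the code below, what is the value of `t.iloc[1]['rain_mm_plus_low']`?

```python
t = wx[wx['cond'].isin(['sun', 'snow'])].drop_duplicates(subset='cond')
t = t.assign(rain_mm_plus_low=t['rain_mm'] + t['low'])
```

filter rows where cond in ['sun', 'snow']:
   low  cond  rain_mm
1  -30   sun       79
2   28   sun      154
3   30   sun       14
5    1   sun       50
6  -22   sun      277
9  -12  snow       19
drop duplicate cond (keep=first):
   low  cond  rain_mm
1  -30   sun       79
9  -12  snow       19
add column rain_mm_plus_low = t['rain_mm'] + t['low']:
   low  cond  rain_mm  rain_mm_plus_low
1  -30   sun       79                49
9  -12  snow       19                 7
Hence 7.

7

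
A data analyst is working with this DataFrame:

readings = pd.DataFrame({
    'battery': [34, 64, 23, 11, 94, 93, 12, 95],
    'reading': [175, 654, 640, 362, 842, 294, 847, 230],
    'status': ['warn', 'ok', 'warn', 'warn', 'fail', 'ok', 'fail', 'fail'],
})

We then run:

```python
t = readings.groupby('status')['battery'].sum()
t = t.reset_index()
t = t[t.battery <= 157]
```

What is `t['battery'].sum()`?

group by status, sum of battery:
status
fail    201
ok      157
warn     68
Name: battery, dtype: int64
reset_index():
  status  battery
0   fail      201
1     ok      157
2   warn       68
filter rows where battery <= 157:
  status  battery
1     ok      157
2   warn       68
Then the sum of column 'battery': 225

225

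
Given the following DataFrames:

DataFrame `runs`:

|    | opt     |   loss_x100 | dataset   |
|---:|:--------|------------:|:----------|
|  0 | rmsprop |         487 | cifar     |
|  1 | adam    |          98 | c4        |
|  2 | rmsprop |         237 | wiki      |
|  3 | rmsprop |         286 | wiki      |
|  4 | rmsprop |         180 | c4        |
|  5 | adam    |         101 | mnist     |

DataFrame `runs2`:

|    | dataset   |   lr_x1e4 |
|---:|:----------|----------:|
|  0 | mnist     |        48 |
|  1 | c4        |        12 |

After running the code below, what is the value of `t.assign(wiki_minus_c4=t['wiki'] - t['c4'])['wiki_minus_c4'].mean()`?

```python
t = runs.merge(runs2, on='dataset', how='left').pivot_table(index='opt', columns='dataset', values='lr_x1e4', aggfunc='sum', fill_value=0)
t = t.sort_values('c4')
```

-12.0

merge on 'dataset' (how='left') → 6 rows:
       opt  loss_x100 dataset  lr_x1e4
0  rmsprop        487   cifar      NaN
1     adam         98      c4     12.0
2  rmsprop        237    wiki      NaN
3  rmsprop        286    wiki      NaN
4  rmsprop        180      c4     12.0
5     adam        101   mnist     48.0
pivot: rows=opt, cols=dataset, sum(lr_x1e4):
dataset    c4  cifar  mnist  wiki
opt                              
adam     12.0    0.0   48.0   0.0
rmsprop  12.0    0.0    0.0   0.0
sort by c4:
dataset    c4  cifar  mnist  wiki
opt                              
adam     12.0    0.0   48.0   0.0
rmsprop  12.0    0.0    0.0   0.0
add column wiki_minus_c4 = t['wiki'] - t['c4']:
dataset    c4  cifar  mnist  wiki  wiki_minus_c4
opt                                             
adam     12.0    0.0   48.0   0.0          -12.0
rmsprop  12.0    0.0    0.0   0.0          -12.0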